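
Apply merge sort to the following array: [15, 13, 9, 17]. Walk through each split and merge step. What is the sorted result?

Merge sort trace:

Split: [15, 13, 9, 17] -> [15, 13] and [9, 17]
  Split: [15, 13] -> [15] and [13]
  Merge: [15] + [13] -> [13, 15]
  Split: [9, 17] -> [9] and [17]
  Merge: [9] + [17] -> [9, 17]
Merge: [13, 15] + [9, 17] -> [9, 13, 15, 17]

Final sorted array: [9, 13, 15, 17]

The merge sort proceeds by recursively splitting the array and merging sorted halves.
After all merges, the sorted array is [9, 13, 15, 17].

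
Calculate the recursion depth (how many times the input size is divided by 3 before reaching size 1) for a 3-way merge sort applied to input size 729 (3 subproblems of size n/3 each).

For divide and conquer with division factor 3:

Problem sizes at each level:
Level 0: 729
Level 1: 243
Level 2: 81
Level 3: 27
Level 4: 9
Level 5: 3
Level 6: 1

The root is level 0 and the size-1 base case is level 6 (the tree spans levels 0 through 6, i.e. 7 levels counting the root), so the depth is the number of divisions: log_3(729) = 6

The recursion tree depth is log_3(729) = 6. At each level, the problem size is divided by 3, so it takes 6 divisions to reduce to a base case of size 1. The algorithm makes 3 recursive calls at each level.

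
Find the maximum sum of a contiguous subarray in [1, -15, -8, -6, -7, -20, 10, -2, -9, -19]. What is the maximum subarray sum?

Using Kadane's algorithm on [1, -15, -8, -6, -7, -20, 10, -2, -9, -19]:

Scanning through the array:
Position 1 (value -15): max_ending_here = -14, max_so_far = 1
Position 2 (value -8): max_ending_here = -8, max_so_far = 1
Position 3 (value -6): max_ending_here = -6, max_so_far = 1
Position 4 (value -7): max_ending_here = -7, max_so_far = 1
Position 5 (value -20): max_ending_here = -20, max_so_far = 1
Position 6 (value 10): max_ending_here = 10, max_so_far = 10
Position 7 (value -2): max_ending_here = 8, max_so_far = 10
Position 8 (value -9): max_ending_here = -1, max_so_far = 10
Position 9 (value -19): max_ending_here = -19, max_so_far = 10

Maximum subarray: [10]
Maximum sum: 10

The maximum subarray is [10] with sum 10. This subarray runs from index 6 to index 6.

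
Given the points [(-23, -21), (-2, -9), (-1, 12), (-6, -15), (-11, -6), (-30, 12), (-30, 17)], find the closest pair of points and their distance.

Computing all pairwise distances among 7 points:

d((-23, -21), (-2, -9)) = 24.1868
d((-23, -21), (-1, 12)) = 39.6611
d((-23, -21), (-6, -15)) = 18.0278
d((-23, -21), (-11, -6)) = 19.2094
d((-23, -21), (-30, 12)) = 33.7343
d((-23, -21), (-30, 17)) = 38.6394
d((-2, -9), (-1, 12)) = 21.0238
d((-2, -9), (-6, -15)) = 7.2111
d((-2, -9), (-11, -6)) = 9.4868
d((-2, -9), (-30, 12)) = 35.0
d((-2, -9), (-30, 17)) = 38.2099
d((-1, 12), (-6, -15)) = 27.4591
d((-1, 12), (-11, -6)) = 20.5913
d((-1, 12), (-30, 12)) = 29.0
d((-1, 12), (-30, 17)) = 29.4279
d((-6, -15), (-11, -6)) = 10.2956
d((-6, -15), (-30, 12)) = 36.1248
d((-6, -15), (-30, 17)) = 40.0
d((-11, -6), (-30, 12)) = 26.1725
d((-11, -6), (-30, 17)) = 29.8329
d((-30, 12), (-30, 17)) = 5.0 <-- minimum

Closest pair: (-30, 12) and (-30, 17) with distance 5.0

The closest pair is (-30, 12) and (-30, 17) with Euclidean distance 5.0. For 7 points, brute-force pairwise comparison is shown above. For large n, the divide-and-conquer algorithm (sort by x, recurse on halves, check the dividing strip) achieves O(n log n).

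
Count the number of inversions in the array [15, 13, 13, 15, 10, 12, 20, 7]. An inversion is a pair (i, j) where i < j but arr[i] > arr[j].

Finding inversions in [15, 13, 13, 15, 10, 12, 20, 7]:

(0, 1): arr[0]=15 > arr[1]=13
(0, 2): arr[0]=15 > arr[2]=13
(0, 4): arr[0]=15 > arr[4]=10
(0, 5): arr[0]=15 > arr[5]=12
(0, 7): arr[0]=15 > arr[7]=7
(1, 4): arr[1]=13 > arr[4]=10
(1, 5): arr[1]=13 > arr[5]=12
(1, 7): arr[1]=13 > arr[7]=7
(2, 4): arr[2]=13 > arr[4]=10
(2, 5): arr[2]=13 > arr[5]=12
(2, 7): arr[2]=13 > arr[7]=7
(3, 4): arr[3]=15 > arr[4]=10
(3, 5): arr[3]=15 > arr[5]=12
(3, 7): arr[3]=15 > arr[7]=7
(4, 7): arr[4]=10 > arr[7]=7
(5, 7): arr[5]=12 > arr[7]=7
(6, 7): arr[6]=20 > arr[7]=7

Total inversions: 17

The array has 17 inversion(s): (0,1), (0,2), (0,4), (0,5), (0,7), (1,4), (1,5), (1,7), (2,4), (2,5), (2,7), (3,4), (3,5), (3,7), (4,7), (5,7), (6,7). Each pair (i,j) satisfies i < j and arr[i] > arr[j].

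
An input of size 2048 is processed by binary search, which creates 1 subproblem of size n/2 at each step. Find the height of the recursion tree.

For divide and conquer with division factor 2:

Problem sizes at each level:
Level 0: 2048
Level 1: 1024
Level 2: 512
Level 3: 256
Level 4: 128
Level 5: 64
Level 6: 32
Level 7: 16
Level 8: 8
Level 9: 4
Level 10: 2
Level 11: 1

The root is level 0 and the size-1 base case is level 11 (the tree spans levels 0 through 11, i.e. 12 levels counting the root), so the depth is the number of divisions: log_2(2048) = 11

The recursion tree depth is log_2(2048) = 11. At each level, the problem size is divided by 2, so it takes 11 divisions to reduce to a base case of size 1. The algorithm makes 1 recursive call at each level.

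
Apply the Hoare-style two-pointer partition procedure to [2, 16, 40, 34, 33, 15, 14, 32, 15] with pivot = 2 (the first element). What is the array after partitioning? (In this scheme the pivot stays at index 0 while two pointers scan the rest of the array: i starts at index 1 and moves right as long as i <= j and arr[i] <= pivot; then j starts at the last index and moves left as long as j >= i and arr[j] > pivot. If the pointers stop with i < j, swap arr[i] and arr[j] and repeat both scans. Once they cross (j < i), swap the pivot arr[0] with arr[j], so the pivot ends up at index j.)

Hoare-style two-pointer partition with pivot = 2:

Initial array: [2, 16, 40, 34, 33, 15, 14, 32, 15]

Pointers start at i = 1, j = 8.
i ends at 1, j ends at 0: the pointers have crossed (j < i), so scanning stops.

j = 0, so swapping arr[0] with arr[j] leaves the pivot at position 0: [2, 16, 40, 34, 33, 15, 14, 32, 15]
Pivot position: 0

After partitioning with pivot 2, the array becomes [2, 16, 40, 34, 33, 15, 14, 32, 15]. The pivot is placed at index 0. All elements to the left of the pivot are <= 2, and all elements to the right are > 2.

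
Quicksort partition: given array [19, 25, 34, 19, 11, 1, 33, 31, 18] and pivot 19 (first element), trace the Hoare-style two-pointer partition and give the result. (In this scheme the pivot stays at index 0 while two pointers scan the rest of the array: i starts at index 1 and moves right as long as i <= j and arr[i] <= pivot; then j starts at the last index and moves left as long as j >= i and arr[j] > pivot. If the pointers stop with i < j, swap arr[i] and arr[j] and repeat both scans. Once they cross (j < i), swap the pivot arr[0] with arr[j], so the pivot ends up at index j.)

Hoare-style two-pointer partition with pivot = 19:

Initial array: [19, 25, 34, 19, 11, 1, 33, 31, 18]

Pointers start at i = 1, j = 8.
i stops at index 1 (arr[1]=25 > 19), j stops at index 8 (arr[8]=18 <= 19): swap arr[1] and arr[8], array becomes [19, 18, 34, 19, 11, 1, 33, 31, 25]
i stops at index 2 (arr[2]=34 > 19), j stops at index 5 (arr[5]=1 <= 19): swap arr[2] and arr[5], array becomes [19, 18, 1, 19, 11, 34, 33, 31, 25]
i ends at 5, j ends at 4: the pointers have crossed (j < i), so scanning stops.

Swap pivot arr[0] with arr[4] to place pivot at position 4: [11, 18, 1, 19, 19, 34, 33, 31, 25]
Pivot position: 4

After partitioning with pivot 19, the array becomes [11, 18, 1, 19, 19, 34, 33, 31, 25]. The pivot is placed at index 4. All elements to the left of the pivot are <= 19, and all elements to the right are > 19.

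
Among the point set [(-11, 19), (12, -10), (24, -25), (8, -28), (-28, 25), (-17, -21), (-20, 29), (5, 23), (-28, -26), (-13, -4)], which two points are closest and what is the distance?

Computing all pairwise distances among 10 points:

d((-11, 19), (12, -10)) = 37.0135
d((-11, 19), (24, -25)) = 56.2228
d((-11, 19), (8, -28)) = 50.6952
d((-11, 19), (-28, 25)) = 18.0278
d((-11, 19), (-17, -21)) = 40.4475
d((-11, 19), (-20, 29)) = 13.4536
d((-11, 19), (5, 23)) = 16.4924
d((-11, 19), (-28, -26)) = 48.1041
d((-11, 19), (-13, -4)) = 23.0868
d((12, -10), (24, -25)) = 19.2094
d((12, -10), (8, -28)) = 18.4391
d((12, -10), (-28, 25)) = 53.1507
d((12, -10), (-17, -21)) = 31.0161
d((12, -10), (-20, 29)) = 50.448
d((12, -10), (5, 23)) = 33.7343
d((12, -10), (-28, -26)) = 43.0813
d((12, -10), (-13, -4)) = 25.7099
d((24, -25), (8, -28)) = 16.2788
d((24, -25), (-28, 25)) = 72.1388
d((24, -25), (-17, -21)) = 41.1947
d((24, -25), (-20, 29)) = 69.6563
d((24, -25), (5, 23)) = 51.6236
d((24, -25), (-28, -26)) = 52.0096
d((24, -25), (-13, -4)) = 42.5441
d((8, -28), (-28, 25)) = 64.0703
d((8, -28), (-17, -21)) = 25.9615
d((8, -28), (-20, 29)) = 63.5059
d((8, -28), (5, 23)) = 51.0882
d((8, -28), (-28, -26)) = 36.0555
d((8, -28), (-13, -4)) = 31.8904
d((-28, 25), (-17, -21)) = 47.2969
d((-28, 25), (-20, 29)) = 8.9443 <-- minimum
d((-28, 25), (5, 23)) = 33.0606
d((-28, 25), (-28, -26)) = 51.0
d((-28, 25), (-13, -4)) = 32.6497
d((-17, -21), (-20, 29)) = 50.0899
d((-17, -21), (5, 23)) = 49.1935
d((-17, -21), (-28, -26)) = 12.083
d((-17, -21), (-13, -4)) = 17.4642
d((-20, 29), (5, 23)) = 25.7099
d((-20, 29), (-28, -26)) = 55.5788
d((-20, 29), (-13, -4)) = 33.7343
d((5, 23), (-28, -26)) = 59.0762
d((5, 23), (-13, -4)) = 32.45
d((-28, -26), (-13, -4)) = 26.6271

Closest pair: (-28, 25) and (-20, 29) with distance 8.9443

The closest pair is (-28, 25) and (-20, 29) with Euclidean distance 8.9443. For 10 points, brute-force pairwise comparison is shown above. For large n, the divide-and-conquer algorithm (sort by x, recurse on halves, check the dividing strip) achieves O(n log n).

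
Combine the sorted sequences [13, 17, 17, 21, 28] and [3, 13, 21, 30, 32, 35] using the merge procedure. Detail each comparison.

Merging process:

Compare 13 vs 3: take 3 from right. Merged: [3]
Compare 13 vs 13: take 13 from left. Merged: [3, 13]
Compare 17 vs 13: take 13 from right. Merged: [3, 13, 13]
Compare 17 vs 21: take 17 from left. Merged: [3, 13, 13, 17]
Compare 17 vs 21: take 17 from left. Merged: [3, 13, 13, 17, 17]
Compare 21 vs 21: take 21 from left. Merged: [3, 13, 13, 17, 17, 21]
Compare 28 vs 21: take 21 from right. Merged: [3, 13, 13, 17, 17, 21, 21]
Compare 28 vs 30: take 28 from left. Merged: [3, 13, 13, 17, 17, 21, 21, 28]
Append remaining from right: [30, 32, 35]. Merged: [3, 13, 13, 17, 17, 21, 21, 28, 30, 32, 35]

Final merged array: [3, 13, 13, 17, 17, 21, 21, 28, 30, 32, 35]
Total comparisons: 8

The merged array is [3, 13, 13, 17, 17, 21, 21, 28, 30, 32, 35], requiring 8 comparisons. The merge step runs in O(n) time where n is the total number of elements.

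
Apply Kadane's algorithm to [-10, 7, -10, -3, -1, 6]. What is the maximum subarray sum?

Using Kadane's algorithm on [-10, 7, -10, -3, -1, 6]:

Scanning through the array:
Position 1 (value 7): max_ending_here = 7, max_so_far = 7
Position 2 (value -10): max_ending_here = -3, max_so_far = 7
Position 3 (value -3): max_ending_here = -3, max_so_far = 7
Position 4 (value -1): max_ending_here = -1, max_so_far = 7
Position 5 (value 6): max_ending_here = 6, max_so_far = 7

Maximum subarray: [7]
Maximum sum: 7

The maximum subarray is [7] with sum 7. This subarray runs from index 1 to index 1.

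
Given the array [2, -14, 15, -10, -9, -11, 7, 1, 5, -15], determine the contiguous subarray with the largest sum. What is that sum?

Using Kadane's algorithm on [2, -14, 15, -10, -9, -11, 7, 1, 5, -15]:

Scanning through the array:
Position 1 (value -14): max_ending_here = -12, max_so_far = 2
Position 2 (value 15): max_ending_here = 15, max_so_far = 15
Position 3 (value -10): max_ending_here = 5, max_so_far = 15
Position 4 (value -9): max_ending_here = -4, max_so_far = 15
Position 5 (value -11): max_ending_here = -11, max_so_far = 15
Position 6 (value 7): max_ending_here = 7, max_so_far = 15
Position 7 (value 1): max_ending_here = 8, max_so_far = 15
Position 8 (value 5): max_ending_here = 13, max_so_far = 15
Position 9 (value -15): max_ending_here = -2, max_so_far = 15

Maximum subarray: [15]
Maximum sum: 15

The maximum subarray is [15] with sum 15. This subarray runs from index 2 to index 2.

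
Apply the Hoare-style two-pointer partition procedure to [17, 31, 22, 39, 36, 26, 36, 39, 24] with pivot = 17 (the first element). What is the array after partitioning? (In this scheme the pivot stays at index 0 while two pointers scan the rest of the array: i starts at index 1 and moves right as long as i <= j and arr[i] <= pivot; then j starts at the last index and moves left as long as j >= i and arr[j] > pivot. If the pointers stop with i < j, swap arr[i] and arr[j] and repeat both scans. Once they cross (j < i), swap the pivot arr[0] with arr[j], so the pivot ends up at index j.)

Hoare-style two-pointer partition with pivot = 17:

Initial array: [17, 31, 22, 39, 36, 26, 36, 39, 24]

Pointers start at i = 1, j = 8.
i ends at 1, j ends at 0: the pointers have crossed (j < i), so scanning stops.

j = 0, so swapping arr[0] with arr[j] leaves the pivot at position 0: [17, 31, 22, 39, 36, 26, 36, 39, 24]
Pivot position: 0

After partitioning with pivot 17, the array becomes [17, 31, 22, 39, 36, 26, 36, 39, 24]. The pivot is placed at index 0. All elements to the left of the pivot are <= 17, and all elements to the right are > 17.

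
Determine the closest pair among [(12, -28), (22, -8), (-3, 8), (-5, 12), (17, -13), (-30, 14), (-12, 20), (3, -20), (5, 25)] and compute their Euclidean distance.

Computing all pairwise distances among 9 points:

d((12, -28), (22, -8)) = 22.3607
d((12, -28), (-3, 8)) = 39.0
d((12, -28), (-5, 12)) = 43.4626
d((12, -28), (17, -13)) = 15.8114
d((12, -28), (-30, 14)) = 59.397
d((12, -28), (-12, 20)) = 53.6656
d((12, -28), (3, -20)) = 12.0416
d((12, -28), (5, 25)) = 53.4603
d((22, -8), (-3, 8)) = 29.6816
d((22, -8), (-5, 12)) = 33.6006
d((22, -8), (17, -13)) = 7.0711
d((22, -8), (-30, 14)) = 56.4624
d((22, -8), (-12, 20)) = 44.0454
d((22, -8), (3, -20)) = 22.4722
d((22, -8), (5, 25)) = 37.1214
d((-3, 8), (-5, 12)) = 4.4721 <-- minimum
d((-3, 8), (17, -13)) = 29.0
d((-3, 8), (-30, 14)) = 27.6586
d((-3, 8), (-12, 20)) = 15.0
d((-3, 8), (3, -20)) = 28.6356
d((-3, 8), (5, 25)) = 18.7883
d((-5, 12), (17, -13)) = 33.3017
d((-5, 12), (-30, 14)) = 25.0799
d((-5, 12), (-12, 20)) = 10.6301
d((-5, 12), (3, -20)) = 32.9848
d((-5, 12), (5, 25)) = 16.4012
d((17, -13), (-30, 14)) = 54.2033
d((17, -13), (-12, 20)) = 43.9318
d((17, -13), (3, -20)) = 15.6525
d((17, -13), (5, 25)) = 39.8497
d((-30, 14), (-12, 20)) = 18.9737
d((-30, 14), (3, -20)) = 47.3814
d((-30, 14), (5, 25)) = 36.6879
d((-12, 20), (3, -20)) = 42.72
d((-12, 20), (5, 25)) = 17.72
d((3, -20), (5, 25)) = 45.0444

Closest pair: (-3, 8) and (-5, 12) with distance 4.4721

The closest pair is (-3, 8) and (-5, 12) with Euclidean distance 4.4721. For 9 points, brute-force pairwise comparison is shown above. For large n, the divide-and-conquer algorithm (sort by x, recurse on halves, check the dividing strip) achieves O(n log n).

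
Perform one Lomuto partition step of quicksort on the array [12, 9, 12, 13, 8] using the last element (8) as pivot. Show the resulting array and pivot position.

Lomuto partition with pivot = 8:

Initial array: [12, 9, 12, 13, 8]

arr[0]=12 > 8: no swap
arr[1]=9 > 8: no swap
arr[2]=12 > 8: no swap
arr[3]=13 > 8: no swap

Place pivot at position 0: [8, 9, 12, 13, 12]
Pivot position: 0

After partitioning with pivot 8, the array becomes [8, 9, 12, 13, 12]. The pivot is placed at index 0. All elements to the left of the pivot are <= 8, and all elements to the right are > 8.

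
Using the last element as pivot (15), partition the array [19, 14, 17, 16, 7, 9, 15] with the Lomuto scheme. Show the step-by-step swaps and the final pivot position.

Lomuto partition with pivot = 15:

Initial array: [19, 14, 17, 16, 7, 9, 15]

arr[0]=19 > 15: no swap
arr[1]=14 <= 15: swap with position 0, array becomes [14, 19, 17, 16, 7, 9, 15]
arr[2]=17 > 15: no swap
arr[3]=16 > 15: no swap
arr[4]=7 <= 15: swap with position 1, array becomes [14, 7, 17, 16, 19, 9, 15]
arr[5]=9 <= 15: swap with position 2, array becomes [14, 7, 9, 16, 19, 17, 15]

Place pivot at position 3: [14, 7, 9, 15, 19, 17, 16]
Pivot position: 3

After partitioning with pivot 15, the array becomes [14, 7, 9, 15, 19, 17, 16]. The pivot is placed at index 3. All elements to the left of the pivot are <= 15, and all elements to the right are > 15.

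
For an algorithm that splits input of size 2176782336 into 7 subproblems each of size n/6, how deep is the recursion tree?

For divide and conquer with division factor 6:

Problem sizes at each level:
Level 0: 2176782336
Level 1: 362797056
Level 2: 60466176
Level 3: 10077696
Level 4: 1679616
Level 5: 279936
Level 6: 46656
Level 7: 7776
Level 8: 1296
Level 9: 216
Level 10: 36
Level 11: 6
Level 12: 1

The root is level 0 and the size-1 base case is level 12 (the tree spans levels 0 through 12, i.e. 13 levels counting the root), so the depth is the number of divisions: log_6(2176782336) = 12

The recursion tree depth is log_6(2176782336) = 12. At each level, the problem size is divided by 6, so it takes 12 divisions to reduce to a base case of size 1. The algorithm makes 7 recursive calls at each level.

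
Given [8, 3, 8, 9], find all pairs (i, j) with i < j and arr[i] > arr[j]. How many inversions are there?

Finding inversions in [8, 3, 8, 9]:

(0, 1): arr[0]=8 > arr[1]=3

Total inversions: 1

The array has 1 inversion(s): (0,1). Each pair (i,j) satisfies i < j and arr[i] > arr[j].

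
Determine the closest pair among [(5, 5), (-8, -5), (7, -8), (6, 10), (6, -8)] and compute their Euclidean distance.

Computing all pairwise distances among 5 points:

d((5, 5), (-8, -5)) = 16.4012
d((5, 5), (7, -8)) = 13.1529
d((5, 5), (6, 10)) = 5.099
d((5, 5), (6, -8)) = 13.0384
d((-8, -5), (7, -8)) = 15.2971
d((-8, -5), (6, 10)) = 20.5183
d((-8, -5), (6, -8)) = 14.3178
d((7, -8), (6, 10)) = 18.0278
d((7, -8), (6, -8)) = 1.0 <-- minimum
d((6, 10), (6, -8)) = 18.0

Closest pair: (7, -8) and (6, -8) with distance 1.0

The closest pair is (7, -8) and (6, -8) with Euclidean distance 1.0. For 5 points, brute-force pairwise comparison is shown above. For large n, the divide-and-conquer algorithm (sort by x, recurse on halves, check the dividing strip) achieves O(n log n).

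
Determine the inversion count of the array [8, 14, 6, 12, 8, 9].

Finding inversions in [8, 14, 6, 12, 8, 9]:

(0, 2): arr[0]=8 > arr[2]=6
(1, 2): arr[1]=14 > arr[2]=6
(1, 3): arr[1]=14 > arr[3]=12
(1, 4): arr[1]=14 > arr[4]=8
(1, 5): arr[1]=14 > arr[5]=9
(3, 4): arr[3]=12 > arr[4]=8
(3, 5): arr[3]=12 > arr[5]=9

Total inversions: 7

The array has 7 inversion(s): (0,2), (1,2), (1,3), (1,4), (1,5), (3,4), (3,5). Each pair (i,j) satisfies i < j and arr[i] > arr[j].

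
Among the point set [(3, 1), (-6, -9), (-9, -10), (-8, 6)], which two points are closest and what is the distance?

Computing all pairwise distances among 4 points:

d((3, 1), (-6, -9)) = 13.4536
d((3, 1), (-9, -10)) = 16.2788
d((3, 1), (-8, 6)) = 12.083
d((-6, -9), (-9, -10)) = 3.1623 <-- minimum
d((-6, -9), (-8, 6)) = 15.1327
d((-9, -10), (-8, 6)) = 16.0312

Closest pair: (-6, -9) and (-9, -10) with distance 3.1623

The closest pair is (-6, -9) and (-9, -10) with Euclidean distance 3.1623. For 4 points, brute-force pairwise comparison is shown above. For large n, the divide-and-conquer algorithm (sort by x, recurse on halves, check the dividing strip) achieves O(n log n).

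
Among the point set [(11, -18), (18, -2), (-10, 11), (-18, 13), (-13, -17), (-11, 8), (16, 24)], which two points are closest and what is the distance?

Computing all pairwise distances among 7 points:

d((11, -18), (18, -2)) = 17.4642
d((11, -18), (-10, 11)) = 35.805
d((11, -18), (-18, 13)) = 42.45
d((11, -18), (-13, -17)) = 24.0208
d((11, -18), (-11, 8)) = 34.0588
d((11, -18), (16, 24)) = 42.2966
d((18, -2), (-10, 11)) = 30.8707
d((18, -2), (-18, 13)) = 39.0
d((18, -2), (-13, -17)) = 34.4384
d((18, -2), (-11, 8)) = 30.6757
d((18, -2), (16, 24)) = 26.0768
d((-10, 11), (-18, 13)) = 8.2462
d((-10, 11), (-13, -17)) = 28.1603
d((-10, 11), (-11, 8)) = 3.1623 <-- minimum
d((-10, 11), (16, 24)) = 29.0689
d((-18, 13), (-13, -17)) = 30.4138
d((-18, 13), (-11, 8)) = 8.6023
d((-18, 13), (16, 24)) = 35.7351
d((-13, -17), (-11, 8)) = 25.0799
d((-13, -17), (16, 24)) = 50.2195
d((-11, 8), (16, 24)) = 31.3847

Closest pair: (-10, 11) and (-11, 8) with distance 3.1623

The closest pair is (-10, 11) and (-11, 8) with Euclidean distance 3.1623. For 7 points, brute-force pairwise comparison is shown above. For large n, the divide-and-conquer algorithm (sort by x, recurse on halves, check the dividing strip) achieves O(n log n).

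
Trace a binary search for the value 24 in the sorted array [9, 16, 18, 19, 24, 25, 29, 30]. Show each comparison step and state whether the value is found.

Binary search for 24 in [9, 16, 18, 19, 24, 25, 29, 30]:

lo=0, hi=7, mid=3, arr[mid]=19 -> 19 < 24, search right half
lo=4, hi=7, mid=5, arr[mid]=25 -> 25 > 24, search left half
lo=4, hi=4, mid=4, arr[mid]=24 -> Found target at index 4!

Binary search finds 24 at index 4 after 3 comparisons. The search repeatedly halves the search space by comparing with the middle element.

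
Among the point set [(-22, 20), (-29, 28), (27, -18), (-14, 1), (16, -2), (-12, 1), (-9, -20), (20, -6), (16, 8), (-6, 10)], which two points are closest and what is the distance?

Computing all pairwise distances among 10 points:

d((-22, 20), (-29, 28)) = 10.6301
d((-22, 20), (27, -18)) = 62.0081
d((-22, 20), (-14, 1)) = 20.6155
d((-22, 20), (16, -2)) = 43.909
d((-22, 20), (-12, 1)) = 21.4709
d((-22, 20), (-9, -20)) = 42.0595
d((-22, 20), (20, -6)) = 49.3964
d((-22, 20), (16, 8)) = 39.8497
d((-22, 20), (-6, 10)) = 18.868
d((-29, 28), (27, -18)) = 72.4707
d((-29, 28), (-14, 1)) = 30.8869
d((-29, 28), (16, -2)) = 54.0833
d((-29, 28), (-12, 1)) = 31.9061
d((-29, 28), (-9, -20)) = 52.0
d((-29, 28), (20, -6)) = 59.6406
d((-29, 28), (16, 8)) = 49.2443
d((-29, 28), (-6, 10)) = 29.2062
d((27, -18), (-14, 1)) = 45.1885
d((27, -18), (16, -2)) = 19.4165
d((27, -18), (-12, 1)) = 43.382
d((27, -18), (-9, -20)) = 36.0555
d((27, -18), (20, -6)) = 13.8924
d((27, -18), (16, 8)) = 28.2312
d((27, -18), (-6, 10)) = 43.2782
d((-14, 1), (16, -2)) = 30.1496
d((-14, 1), (-12, 1)) = 2.0 <-- minimum
d((-14, 1), (-9, -20)) = 21.587
d((-14, 1), (20, -6)) = 34.7131
d((-14, 1), (16, 8)) = 30.8058
d((-14, 1), (-6, 10)) = 12.0416
d((16, -2), (-12, 1)) = 28.1603
d((16, -2), (-9, -20)) = 30.8058
d((16, -2), (20, -6)) = 5.6569
d((16, -2), (16, 8)) = 10.0
d((16, -2), (-6, 10)) = 25.0599
d((-12, 1), (-9, -20)) = 21.2132
d((-12, 1), (20, -6)) = 32.7567
d((-12, 1), (16, 8)) = 28.8617
d((-12, 1), (-6, 10)) = 10.8167
d((-9, -20), (20, -6)) = 32.2025
d((-9, -20), (16, 8)) = 37.5366
d((-9, -20), (-6, 10)) = 30.1496
d((20, -6), (16, 8)) = 14.5602
d((20, -6), (-6, 10)) = 30.5287
d((16, 8), (-6, 10)) = 22.0907

Closest pair: (-14, 1) and (-12, 1) with distance 2.0

The closest pair is (-14, 1) and (-12, 1) with Euclidean distance 2.0. For 10 points, brute-force pairwise comparison is shown above. For large n, the divide-and-conquer algorithm (sort by x, recurse on halves, check the dividing strip) achieves O(n log n).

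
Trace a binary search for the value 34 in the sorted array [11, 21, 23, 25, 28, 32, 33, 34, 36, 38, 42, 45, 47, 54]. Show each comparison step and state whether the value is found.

Binary search for 34 in [11, 21, 23, 25, 28, 32, 33, 34, 36, 38, 42, 45, 47, 54]:

lo=0, hi=13, mid=6, arr[mid]=33 -> 33 < 34, search right half
lo=7, hi=13, mid=10, arr[mid]=42 -> 42 > 34, search left half
lo=7, hi=9, mid=8, arr[mid]=36 -> 36 > 34, search left half
lo=7, hi=7, mid=7, arr[mid]=34 -> Found target at index 7!

Binary search finds 34 at index 7 after 4 comparisons. The search repeatedly halves the search space by comparing with the middle element.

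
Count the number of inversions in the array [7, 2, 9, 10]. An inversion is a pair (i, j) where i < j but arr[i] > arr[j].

Finding inversions in [7, 2, 9, 10]:

(0, 1): arr[0]=7 > arr[1]=2

Total inversions: 1

The array has 1 inversion(s): (0,1). Each pair (i,j) satisfies i < j and arr[i] > arr[j].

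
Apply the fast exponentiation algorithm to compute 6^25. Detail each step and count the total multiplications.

Computing 6^25 by squaring (build up from 6^1; each line after the first costs one multiplication):

6^1 = 6
6^2 = (6^1)^2 = 6^2 = 36
6^3 = 6 * 6^2 = 6 * 36 = 216
6^6 = (6^3)^2 = 216^2 = 46656
6^12 = (6^6)^2 = 46656^2 = 2176782336
6^24 = (6^12)^2 = 2176782336^2 = 4738381338321616896
6^25 = 6 * 6^24 = 6 * 4738381338321616896 = 28430288029929701376

Result: 28430288029929701376
Multiplications needed: 6 (6 lines after 6^1)

6^25 = 28430288029929701376. Using exponentiation by squaring, this requires 6 multiplications. The key idea: if the exponent is even, square the half-power; if odd, multiply by the base once.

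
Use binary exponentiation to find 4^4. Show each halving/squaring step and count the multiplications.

Computing 4^4 by squaring (build up from 4^1; each line after the first costs one multiplication):

4^1 = 4
4^2 = (4^1)^2 = 4^2 = 16
4^4 = (4^2)^2 = 16^2 = 256

Result: 256
Multiplications needed: 2 (2 lines after 4^1)

4^4 = 256. Using exponentiation by squaring, this requires 2 multiplications. The key idea: if the exponent is even, square the half-power; if odd, multiply by the base once.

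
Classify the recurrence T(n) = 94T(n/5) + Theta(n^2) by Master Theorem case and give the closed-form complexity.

Master Theorem for T(n) = 94T(n/5) + O(n^2):

a = 94, b = 5, c = 2
log_b(a) = log_5(94) = 2.8229

Case 1: c = 2 < log_5(94) = 2.8229
T(n) = O(n^(log_5 94))

For T(n) = 94T(n/5) + O(n^2): log_5(94) = 2.8229. This is Case 1 of the Master Theorem (c < log_b(a), work dominated by leaves), giving O(n^(log_5 94)).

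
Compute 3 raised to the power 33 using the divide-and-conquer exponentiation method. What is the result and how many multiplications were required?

Computing 3^33 by squaring (build up from 3^1; each line after the first costs one multiplication):

3^1 = 3
3^2 = (3^1)^2 = 3^2 = 9
3^4 = (3^2)^2 = 9^2 = 81
3^8 = (3^4)^2 = 81^2 = 6561
3^16 = (3^8)^2 = 6561^2 = 43046721
3^32 = (3^16)^2 = 43046721^2 = 1853020188851841
3^33 = 3 * 3^32 = 3 * 1853020188851841 = 5559060566555523

Result: 5559060566555523
Multiplications needed: 6 (6 lines after 3^1)

3^33 = 5559060566555523. Using exponentiation by squaring, this requires 6 multiplications. The key idea: if the exponent is even, square the half-power; if odd, multiply by the base once.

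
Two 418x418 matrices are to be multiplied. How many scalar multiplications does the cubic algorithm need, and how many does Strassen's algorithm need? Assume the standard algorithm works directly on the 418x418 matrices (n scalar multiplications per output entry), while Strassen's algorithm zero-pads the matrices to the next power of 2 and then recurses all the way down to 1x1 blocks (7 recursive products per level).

Matrix multiplication for 418x418 matrices:

Strassen's algorithm requires power-of-2 dimensions. Pad 418x418 to 512x512 (next power of 2).

Standard algorithm: 418^3 = 73034632 multiplications
Strassen's algorithm: 7^(log2(512)) = 7^9 = 40353607 multiplications
Savings: 73034632 - 40353607 = 32681025 multiplications

Standard: 73034632 multiplications (418^3). Strassen: 40353607 multiplications (7^9, after padding to 512x512). Strassen reduces 8 recursive multiplications to 7 at each level.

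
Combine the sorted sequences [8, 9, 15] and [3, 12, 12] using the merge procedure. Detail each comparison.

Merging process:

Compare 8 vs 3: take 3 from right. Merged: [3]
Compare 8 vs 12: take 8 from left. Merged: [3, 8]
Compare 9 vs 12: take 9 from left. Merged: [3, 8, 9]
Compare 15 vs 12: take 12 from right. Merged: [3, 8, 9, 12]
Compare 15 vs 12: take 12 from right. Merged: [3, 8, 9, 12, 12]
Append remaining from left: [15]. Merged: [3, 8, 9, 12, 12, 15]

Final merged array: [3, 8, 9, 12, 12, 15]
Total comparisons: 5

The merged array is [3, 8, 9, 12, 12, 15], requiring 5 comparisons. The merge step runs in O(n) time where n is the total number of elements.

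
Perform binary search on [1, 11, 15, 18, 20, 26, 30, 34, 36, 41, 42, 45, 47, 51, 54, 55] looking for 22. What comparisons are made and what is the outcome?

Binary search for 22 in [1, 11, 15, 18, 20, 26, 30, 34, 36, 41, 42, 45, 47, 51, 54, 55]:

lo=0, hi=15, mid=7, arr[mid]=34 -> 34 > 22, search left half
lo=0, hi=6, mid=3, arr[mid]=18 -> 18 < 22, search right half
lo=4, hi=6, mid=5, arr[mid]=26 -> 26 > 22, search left half
lo=4, hi=4, mid=4, arr[mid]=20 -> 20 < 22, search right half
lo=5 > hi=4, target 22 not found

Binary search determines that 22 is not in the array after 4 comparisons. The search space was exhausted without finding the target.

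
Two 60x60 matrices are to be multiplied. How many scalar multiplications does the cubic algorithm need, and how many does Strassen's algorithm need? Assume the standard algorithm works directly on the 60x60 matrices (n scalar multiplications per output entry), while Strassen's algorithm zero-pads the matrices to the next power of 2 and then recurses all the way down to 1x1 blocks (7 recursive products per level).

Matrix multiplication for 60x60 matrices:

Strassen's algorithm requires power-of-2 dimensions. Pad 60x60 to 64x64 (next power of 2).

Standard algorithm: 60^3 = 216000 multiplications
Strassen's algorithm: 7^(log2(64)) = 7^6 = 117649 multiplications
Savings: 216000 - 117649 = 98351 multiplications

Standard: 216000 multiplications (60^3). Strassen: 117649 multiplications (7^6, after padding to 64x64). Strassen reduces 8 recursive multiplications to 7 at each level.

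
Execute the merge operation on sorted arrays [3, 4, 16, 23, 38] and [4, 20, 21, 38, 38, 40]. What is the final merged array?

Merging process:

Compare 3 vs 4: take 3 from left. Merged: [3]
Compare 4 vs 4: take 4 from left. Merged: [3, 4]
Compare 16 vs 4: take 4 from right. Merged: [3, 4, 4]
Compare 16 vs 20: take 16 from left. Merged: [3, 4, 4, 16]
Compare 23 vs 20: take 20 from right. Merged: [3, 4, 4, 16, 20]
Compare 23 vs 21: take 21 from right. Merged: [3, 4, 4, 16, 20, 21]
Compare 23 vs 38: take 23 from left. Merged: [3, 4, 4, 16, 20, 21, 23]
Compare 38 vs 38: take 38 from left. Merged: [3, 4, 4, 16, 20, 21, 23, 38]
Append remaining from right: [38, 38, 40]. Merged: [3, 4, 4, 16, 20, 21, 23, 38, 38, 38, 40]

Final merged array: [3, 4, 4, 16, 20, 21, 23, 38, 38, 38, 40]
Total comparisons: 8

The merged array is [3, 4, 4, 16, 20, 21, 23, 38, 38, 38, 40], requiring 8 comparisons. The merge step runs in O(n) time where n is the total number of elements.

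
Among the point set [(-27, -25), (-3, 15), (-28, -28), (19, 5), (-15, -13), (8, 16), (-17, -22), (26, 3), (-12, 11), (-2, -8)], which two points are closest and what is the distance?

Computing all pairwise distances among 10 points:

d((-27, -25), (-3, 15)) = 46.6476
d((-27, -25), (-28, -28)) = 3.1623 <-- minimum
d((-27, -25), (19, 5)) = 54.9181
d((-27, -25), (-15, -13)) = 16.9706
d((-27, -25), (8, 16)) = 53.9073
d((-27, -25), (-17, -22)) = 10.4403
d((-27, -25), (26, 3)) = 59.9416
d((-27, -25), (-12, 11)) = 39.0
d((-27, -25), (-2, -8)) = 30.2324
d((-3, 15), (-28, -28)) = 49.7393
d((-3, 15), (19, 5)) = 24.1661
d((-3, 15), (-15, -13)) = 30.4631
d((-3, 15), (8, 16)) = 11.0454
d((-3, 15), (-17, -22)) = 39.5601
d((-3, 15), (26, 3)) = 31.3847
d((-3, 15), (-12, 11)) = 9.8489
d((-3, 15), (-2, -8)) = 23.0217
d((-28, -28), (19, 5)) = 57.4282
d((-28, -28), (-15, -13)) = 19.8494
d((-28, -28), (8, 16)) = 56.8507
d((-28, -28), (-17, -22)) = 12.53
d((-28, -28), (26, 3)) = 62.2656
d((-28, -28), (-12, 11)) = 42.1545
d((-28, -28), (-2, -8)) = 32.8024
d((19, 5), (-15, -13)) = 38.4708
d((19, 5), (8, 16)) = 15.5563
d((19, 5), (-17, -22)) = 45.0
d((19, 5), (26, 3)) = 7.2801
d((19, 5), (-12, 11)) = 31.5753
d((19, 5), (-2, -8)) = 24.6982
d((-15, -13), (8, 16)) = 37.0135
d((-15, -13), (-17, -22)) = 9.2195
d((-15, -13), (26, 3)) = 44.0114
d((-15, -13), (-12, 11)) = 24.1868
d((-15, -13), (-2, -8)) = 13.9284
d((8, 16), (-17, -22)) = 45.4863
d((8, 16), (26, 3)) = 22.2036
d((8, 16), (-12, 11)) = 20.6155
d((8, 16), (-2, -8)) = 26.0
d((-17, -22), (26, 3)) = 49.7393
d((-17, -22), (-12, 11)) = 33.3766
d((-17, -22), (-2, -8)) = 20.5183
d((26, 3), (-12, 11)) = 38.833
d((26, 3), (-2, -8)) = 30.0832
d((-12, 11), (-2, -8)) = 21.4709

Closest pair: (-27, -25) and (-28, -28) with distance 3.1623

The closest pair is (-27, -25) and (-28, -28) with Euclidean distance 3.1623. For 10 points, brute-force pairwise comparison is shown above. For large n, the divide-and-conquer algorithm (sort by x, recurse on halves, check the dividing strip) achieves O(n log n).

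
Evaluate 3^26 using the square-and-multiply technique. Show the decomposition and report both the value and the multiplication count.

Computing 3^26 by squaring (build up from 3^1; each line after the first costs one multiplication):

3^1 = 3
3^2 = (3^1)^2 = 3^2 = 9
3^3 = 3 * 3^2 = 3 * 9 = 27
3^6 = (3^3)^2 = 27^2 = 729
3^12 = (3^6)^2 = 729^2 = 531441
3^13 = 3 * 3^12 = 3 * 531441 = 1594323
3^26 = (3^13)^2 = 1594323^2 = 2541865828329

Result: 2541865828329
Multiplications needed: 6 (6 lines after 3^1)

3^26 = 2541865828329. Using exponentiation by squaring, this requires 6 multiplications. The key idea: if the exponent is even, square the half-power; if odd, multiply by the base once.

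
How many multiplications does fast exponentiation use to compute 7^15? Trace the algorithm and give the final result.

Computing 7^15 by squaring (build up from 7^1; each line after the first costs one multiplication):

7^1 = 7
7^2 = (7^1)^2 = 7^2 = 49
7^3 = 7 * 7^2 = 7 * 49 = 343
7^6 = (7^3)^2 = 343^2 = 117649
7^7 = 7 * 7^6 = 7 * 117649 = 823543
7^14 = (7^7)^2 = 823543^2 = 678223072849
7^15 = 7 * 7^14 = 7 * 678223072849 = 4747561509943

Result: 4747561509943
Multiplications needed: 6 (6 lines after 7^1)

7^15 = 4747561509943. Using exponentiation by squaring, this requires 6 multiplications. The key idea: if the exponent is even, square the half-power; if odd, multiply by the base once.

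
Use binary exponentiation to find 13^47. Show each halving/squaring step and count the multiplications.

Computing 13^47 by squaring (build up from 13^1; each line after the first costs one multiplication):

13^1 = 13
13^2 = (13^1)^2 = 13^2 = 169
13^4 = (13^2)^2 = 169^2 = 28561
13^5 = 13 * 13^4 = 13 * 28561 = 371293
13^10 = (13^5)^2 = 371293^2 = 137858491849
13^11 = 13 * 13^10 = 13 * 137858491849 = 1792160394037
13^22 = (13^11)^2 = 1792160394037^2 = 3211838877954855105157369
13^23 = 13 * 13^22 = 13 * 3211838877954855105157369 = 41753905413413116367045797
13^46 = (13^23)^2 = 41753905413413116367045797^2 = 1743388617272249143997555461487119439669521095365209
13^47 = 13 * 13^46 = 13 * 1743388617272249143997555461487119439669521095365209 = 22664052024539238871968220999332552715703774239747717

Result: 22664052024539238871968220999332552715703774239747717
Multiplications needed: 9 (9 lines after 13^1)

13^47 = 22664052024539238871968220999332552715703774239747717. Using exponentiation by squaring, this requires 9 multiplications. The key idea: if the exponent is even, square the half-power; if odd, multiply by the base once.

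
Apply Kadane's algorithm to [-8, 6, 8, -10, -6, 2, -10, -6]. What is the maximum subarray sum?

Using Kadane's algorithm on [-8, 6, 8, -10, -6, 2, -10, -6]:

Scanning through the array:
Position 1 (value 6): max_ending_here = 6, max_so_far = 6
Position 2 (value 8): max_ending_here = 14, max_so_far = 14
Position 3 (value -10): max_ending_here = 4, max_so_far = 14
Position 4 (value -6): max_ending_here = -2, max_so_far = 14
Position 5 (value 2): max_ending_here = 2, max_so_far = 14
Position 6 (value -10): max_ending_here = -8, max_so_far = 14
Position 7 (value -6): max_ending_here = -6, max_so_far = 14

Maximum subarray: [6, 8]
Maximum sum: 14

The maximum subarray is [6, 8] with sum 14. This subarray runs from index 1 to index 2.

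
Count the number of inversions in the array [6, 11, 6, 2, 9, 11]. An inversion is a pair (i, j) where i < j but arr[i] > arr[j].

Finding inversions in [6, 11, 6, 2, 9, 11]:

(0, 3): arr[0]=6 > arr[3]=2
(1, 2): arr[1]=11 > arr[2]=6
(1, 3): arr[1]=11 > arr[3]=2
(1, 4): arr[1]=11 > arr[4]=9
(2, 3): arr[2]=6 > arr[3]=2

Total inversions: 5

The array has 5 inversion(s): (0,3), (1,2), (1,3), (1,4), (2,3). Each pair (i,j) satisfies i < j and arr[i] > arr[j].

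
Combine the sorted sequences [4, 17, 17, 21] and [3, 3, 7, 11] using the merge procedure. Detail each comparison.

Merging process:

Compare 4 vs 3: take 3 from right. Merged: [3]
Compare 4 vs 3: take 3 from right. Merged: [3, 3]
Compare 4 vs 7: take 4 from left. Merged: [3, 3, 4]
Compare 17 vs 7: take 7 from right. Merged: [3, 3, 4, 7]
Compare 17 vs 11: take 11 from right. Merged: [3, 3, 4, 7, 11]
Append remaining from left: [17, 17, 21]. Merged: [3, 3, 4, 7, 11, 17, 17, 21]

Final merged array: [3, 3, 4, 7, 11, 17, 17, 21]
Total comparisons: 5

The merged array is [3, 3, 4, 7, 11, 17, 17, 21], requiring 5 comparisons. The merge step runs in O(n) time where n is the total number of elements.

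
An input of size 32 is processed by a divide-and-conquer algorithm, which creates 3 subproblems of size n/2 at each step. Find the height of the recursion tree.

For divide and conquer with division factor 2:

Problem sizes at each level:
Level 0: 32
Level 1: 16
Level 2: 8
Level 3: 4
Level 4: 2
Level 5: 1

The root is level 0 and the size-1 base case is level 5 (the tree spans levels 0 through 5, i.e. 6 levels counting the root), so the depth is the number of divisions: log_2(32) = 5

The recursion tree depth is log_2(32) = 5. At each level, the problem size is divided by 2, so it takes 5 divisions to reduce to a base case of size 1. The algorithm makes 3 recursive calls at each level.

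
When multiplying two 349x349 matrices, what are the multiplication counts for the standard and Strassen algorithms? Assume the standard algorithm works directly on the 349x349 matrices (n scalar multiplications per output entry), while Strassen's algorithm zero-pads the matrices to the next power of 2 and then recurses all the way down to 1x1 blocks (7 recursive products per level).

Matrix multiplication for 349x349 matrices:

Strassen's algorithm requires power-of-2 dimensions. Pad 349x349 to 512x512 (next power of 2).

Standard algorithm: 349^3 = 42508549 multiplications
Strassen's algorithm: 7^(log2(512)) = 7^9 = 40353607 multiplications
Savings: 42508549 - 40353607 = 2154942 multiplications

Standard: 42508549 multiplications (349^3). Strassen: 40353607 multiplications (7^9, after padding to 512x512). Strassen reduces 8 recursive multiplications to 7 at each level.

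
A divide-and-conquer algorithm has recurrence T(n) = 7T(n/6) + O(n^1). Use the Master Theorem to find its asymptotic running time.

Master Theorem for T(n) = 7T(n/6) + O(n^1):

a = 7, b = 6, c = 1
log_b(a) = log_6(7) = 1.0860

Case 1: c = 1 < log_6(7) = 1.0860
T(n) = O(n^(log_6 7))

For T(n) = 7T(n/6) + O(n^1): log_6(7) = 1.0860. This is Case 1 of the Master Theorem (c < log_b(a), work dominated by leaves), giving O(n^(log_6 7)).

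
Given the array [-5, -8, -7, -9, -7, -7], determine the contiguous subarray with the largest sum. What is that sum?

Using Kadane's algorithm on [-5, -8, -7, -9, -7, -7]:

Scanning through the array:
Position 1 (value -8): max_ending_here = -8, max_so_far = -5
Position 2 (value -7): max_ending_here = -7, max_so_far = -5
Position 3 (value -9): max_ending_here = -9, max_so_far = -5
Position 4 (value -7): max_ending_here = -7, max_so_far = -5
Position 5 (value -7): max_ending_here = -7, max_so_far = -5

Maximum subarray: [-5]
Maximum sum: -5

The maximum subarray is [-5] with sum -5. This subarray runs from index 0 to index 0.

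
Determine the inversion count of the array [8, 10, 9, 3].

Finding inversions in [8, 10, 9, 3]:

(0, 3): arr[0]=8 > arr[3]=3
(1, 2): arr[1]=10 > arr[2]=9
(1, 3): arr[1]=10 > arr[3]=3
(2, 3): arr[2]=9 > arr[3]=3

Total inversions: 4

The array has 4 inversion(s): (0,3), (1,2), (1,3), (2,3). Each pair (i,j) satisfies i < j and arr[i] > arr[j].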